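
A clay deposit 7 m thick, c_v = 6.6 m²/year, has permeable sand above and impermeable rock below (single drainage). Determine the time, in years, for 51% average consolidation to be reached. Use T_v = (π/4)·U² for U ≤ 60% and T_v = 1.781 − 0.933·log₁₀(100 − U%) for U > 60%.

t ≈ 1.52 years

Drainage path length: H_d = H = 7 m (single drainage).
U ≤ 60%: T_v = (π/4)·U² = (π/4)×0.51² = 0.20428.
t = T_v·H_d²/c_v = 0.20428×7²/6.6 = 1.517 years.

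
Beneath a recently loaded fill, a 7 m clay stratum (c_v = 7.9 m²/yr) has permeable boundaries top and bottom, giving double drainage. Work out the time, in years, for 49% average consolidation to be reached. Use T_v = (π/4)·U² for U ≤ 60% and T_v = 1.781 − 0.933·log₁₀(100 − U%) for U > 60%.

t ≈ 0.292 years

Drainage path length: H_d = H/2 = 3.5 m (double drainage).
U ≤ 60%: T_v = (π/4)·U² = (π/4)×0.49² = 0.18857.
t = T_v·H_d²/c_v = 0.18857×3.5²/7.9 = 0.2924 years.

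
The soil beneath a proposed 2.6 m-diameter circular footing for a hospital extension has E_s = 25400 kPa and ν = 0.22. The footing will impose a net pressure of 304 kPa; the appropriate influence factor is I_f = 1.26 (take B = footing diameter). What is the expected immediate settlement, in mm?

Immediate (elastic) settlement: S_e = q·B·(1−ν²)/E_s · I_f.
S_e = 304 × 2.6 × (1 − 0.22²) / 25400 × 1.26
    = 304 × 2.6 × 0.9516 / 25400 × 1.26
    = 0.03731 m = 37.31 mm

S_e ≈ 37.3 mm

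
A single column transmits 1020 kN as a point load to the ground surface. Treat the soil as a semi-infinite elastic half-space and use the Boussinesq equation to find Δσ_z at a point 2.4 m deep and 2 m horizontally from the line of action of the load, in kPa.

Boussinesq vertical stress below a point load on an elastic half-space:
Δσ_z = 3P/(2πz²) · [1 + (r/z)²]^(−5/2)
r/z = 2/2.4 = 0.83333; [1+(r/z)²]^(−5/2) = 0.26757.
Δσ_z = 3×1020/(2π×2.4²) × 0.26757 = 84.551 × 0.26757 = 22.62 kPa

Δσ_z ≈ 22.6 kPa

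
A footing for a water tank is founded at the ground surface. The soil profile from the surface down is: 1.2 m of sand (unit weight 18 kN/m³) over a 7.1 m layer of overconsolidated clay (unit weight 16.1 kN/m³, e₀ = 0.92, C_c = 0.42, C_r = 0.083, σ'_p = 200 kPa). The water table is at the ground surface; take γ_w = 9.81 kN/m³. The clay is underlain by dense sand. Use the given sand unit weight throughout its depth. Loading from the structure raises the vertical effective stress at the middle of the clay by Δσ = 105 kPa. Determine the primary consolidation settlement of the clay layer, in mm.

S_c ≈ 193 mm

Mid-depth of clay below the ground surface: z = 1.2 + 7.1/2 = 4.75 m.
Total vertical stress at mid-clay: σ_v = 18×1.2 + 16.1×3.55 = 78.755 kPa.
Pore pressure: u = 9.81×(4.75 − 0) = 46.598 kPa.
Initial effective stress: σ'_0 = σ_v − u = 78.755 − 46.598 = 32.157 kPa.
Final effective stress: σ'_f = 32.157 + 105 = 137.16 kPa.
σ'_f = 137.16 ≤ σ'_p = 200 kPa, so the clay remains overconsolidated and only the recompression index applies:
S_c = C_r·H/(1+e₀)·log₁₀(σ'_f/σ'_0) = 0.083×7.1/1.92×log₁₀(137.16/32.157)
    = 0.30693 × 0.62995 = 0.1933 m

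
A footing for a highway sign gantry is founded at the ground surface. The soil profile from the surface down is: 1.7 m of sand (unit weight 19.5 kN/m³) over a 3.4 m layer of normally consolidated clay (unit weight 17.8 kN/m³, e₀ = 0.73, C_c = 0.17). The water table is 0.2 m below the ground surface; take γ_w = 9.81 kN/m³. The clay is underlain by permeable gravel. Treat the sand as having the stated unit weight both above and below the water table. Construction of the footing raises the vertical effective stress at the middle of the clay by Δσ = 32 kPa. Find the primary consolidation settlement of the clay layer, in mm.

Mid-depth of clay below the ground surface: z = 1.7 + 3.4/2 = 3.4 m.
Total vertical stress at mid-clay: σ_v = 19.5×1.7 + 17.8×1.7 = 63.41 kPa.
Pore pressure: u = 9.81×(3.4 − 0.2) = 31.392 kPa.
Initial effective stress: σ'_0 = σ_v − u = 63.41 − 31.392 = 32.018 kPa.
Final effective stress: σ'_f = σ'_0 + Δσ = 32.018 + 32 = 64.018 kPa.
Normally consolidated clay, so the full stress increment lies on the virgin compression line:
S_c = C_c·H/(1+e₀)·log₁₀(σ'_f/σ'_0) = 0.17×3.4/(1+0.73)×log₁₀(64.018/32.018)
    = 0.3341 × 0.30091 = 0.1005 m

S_c ≈ 101 mm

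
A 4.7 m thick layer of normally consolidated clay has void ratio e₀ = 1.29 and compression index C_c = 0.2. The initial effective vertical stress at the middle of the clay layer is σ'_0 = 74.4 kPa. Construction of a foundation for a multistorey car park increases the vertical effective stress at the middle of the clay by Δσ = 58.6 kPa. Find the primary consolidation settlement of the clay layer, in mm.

Final effective stress: σ'_f = σ'_0 + Δσ = 74.4 + 58.6 = 133 kPa.
Normally consolidated clay, so the full stress increment lies on the virgin compression line:
S_c = C_c·H/(1+e₀)·log₁₀(σ'_f/σ'_0) = 0.2×4.7/(1+1.29)×log₁₀(133/74.4)
    = 0.41048 × 0.25228 = 0.1036 m

S_c ≈ 104 mm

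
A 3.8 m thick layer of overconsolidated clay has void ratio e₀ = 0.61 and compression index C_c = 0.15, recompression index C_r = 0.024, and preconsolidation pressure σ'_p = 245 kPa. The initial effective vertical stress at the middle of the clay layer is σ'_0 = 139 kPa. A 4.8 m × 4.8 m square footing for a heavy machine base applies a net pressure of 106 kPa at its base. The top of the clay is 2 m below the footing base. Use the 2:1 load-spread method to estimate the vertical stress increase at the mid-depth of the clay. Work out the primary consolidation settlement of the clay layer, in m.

S_c ≈ 0.00514 m

Mid-depth of clay below the footing base: z = 2 + 3.8/2 = 3.9 m.
Stress increase at mid-clay by the 2:1 spreading method:
Δσ = qBL/((B+z)(L+z)) = 106×4.8×4.8/((4.8+3.9)(4.8+3.9)) = 32.266 kPa
Final effective stress: σ'_f = 139 + 32.266 = 171.27 kPa.
σ'_f = 171.27 ≤ σ'_p = 245 kPa, so the clay remains overconsolidated and only the recompression index applies:
S_c = C_r·H/(1+e₀)·log₁₀(σ'_f/σ'_0) = 0.024×3.8/1.61×log₁₀(171.27/139)
    = 0.056645 × 0.090666 = 0.005136 m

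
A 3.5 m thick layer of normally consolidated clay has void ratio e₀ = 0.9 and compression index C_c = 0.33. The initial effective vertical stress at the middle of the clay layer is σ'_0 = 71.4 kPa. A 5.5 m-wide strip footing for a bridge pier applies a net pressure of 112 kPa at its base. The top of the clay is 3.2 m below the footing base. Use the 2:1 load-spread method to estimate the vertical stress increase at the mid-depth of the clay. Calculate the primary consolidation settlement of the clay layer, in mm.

Mid-depth of clay below the footing base: z = 3.2 + 3.5/2 = 4.95 m.
Stress increase at mid-clay by the 2:1 spreading method:
Δσ = qB/(B+z) = 112×5.5/(5.5+4.95) = 58.947 kPa
Final effective stress: σ'_f = σ'_0 + Δσ = 71.4 + 58.947 = 130.35 kPa.
Normally consolidated clay, so the full stress increment lies on the virgin compression line:
S_c = C_c·H/(1+e₀)·log₁₀(σ'_f/σ'_0) = 0.33×3.5/(1+0.9)×log₁₀(130.35/71.4)
    = 0.60789 × 0.26141 = 0.1589 m

S_c ≈ 159 mm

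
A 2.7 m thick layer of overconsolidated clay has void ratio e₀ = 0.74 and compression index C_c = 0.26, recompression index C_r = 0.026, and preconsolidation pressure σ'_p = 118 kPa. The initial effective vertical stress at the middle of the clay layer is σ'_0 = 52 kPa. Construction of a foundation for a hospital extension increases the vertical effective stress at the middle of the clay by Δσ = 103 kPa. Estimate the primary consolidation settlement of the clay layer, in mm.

Final effective stress: σ'_f = 52 + 103 = 155 kPa.
σ'_f = 155 > σ'_p = 118 kPa, so the stress path crosses the preconsolidation pressure — recompression up to σ'_p, then virgin compression beyond:
S_c = H/(1+e₀)·[C_r·log₁₀(σ'_p/σ'_0) + C_c·log₁₀(σ'_f/σ'_p)]
    = 2.7/1.74 × [0.026×log₁₀(118/52) + 0.26×log₁₀(155/118)]
    = 1.5517 × [0.0092528 + 0.030797] = 0.06215 m

S_c ≈ 62.1 mm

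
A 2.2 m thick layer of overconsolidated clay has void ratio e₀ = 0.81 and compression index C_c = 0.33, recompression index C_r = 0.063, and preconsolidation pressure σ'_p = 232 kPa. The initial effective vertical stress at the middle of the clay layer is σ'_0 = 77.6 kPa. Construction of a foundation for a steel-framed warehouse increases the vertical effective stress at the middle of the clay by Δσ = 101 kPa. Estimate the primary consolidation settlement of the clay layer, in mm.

Final effective stress: σ'_f = 77.6 + 101 = 178.6 kPa.
σ'_f = 178.6 ≤ σ'_p = 232 kPa, so the clay remains overconsolidated and only the recompression index applies:
S_c = C_r·H/(1+e₀)·log₁₀(σ'_f/σ'_0) = 0.063×2.2/1.81×log₁₀(178.6/77.6)
    = 0.076577 × 0.36202 = 0.02772 m

S_c ≈ 27.7 mm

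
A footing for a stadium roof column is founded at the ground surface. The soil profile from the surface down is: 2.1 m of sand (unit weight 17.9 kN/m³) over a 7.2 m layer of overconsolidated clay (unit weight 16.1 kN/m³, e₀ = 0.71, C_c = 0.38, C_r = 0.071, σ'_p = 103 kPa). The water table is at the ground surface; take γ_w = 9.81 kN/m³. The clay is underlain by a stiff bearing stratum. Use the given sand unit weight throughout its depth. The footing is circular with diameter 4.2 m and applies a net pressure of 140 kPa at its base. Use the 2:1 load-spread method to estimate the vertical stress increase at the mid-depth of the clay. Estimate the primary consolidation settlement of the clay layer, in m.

S_c ≈ 0.0639 m

Mid-depth of clay below the ground surface: z = 2.1 + 7.2/2 = 5.7 m.
Total vertical stress at mid-clay: σ_v = 17.9×2.1 + 16.1×3.6 = 95.55 kPa.
Pore pressure: u = 9.81×(5.7 − 0) = 55.917 kPa.
Initial effective stress: σ'_0 = σ_v − u = 95.55 − 55.917 = 39.633 kPa.
Stress increase at mid-clay by the 2:1 spreading method:
Δσ ≈ qD²/(D+z)² = 140×4.2²/(4.2+5.7)² = 25.197 kPa
Final effective stress: σ'_f = 39.633 + 25.197 = 64.83 kPa.
σ'_f = 64.83 ≤ σ'_p = 103 kPa, so the clay remains overconsolidated and only the recompression index applies:
S_c = C_r·H/(1+e₀)·log₁₀(σ'_f/σ'_0) = 0.071×7.2/1.71×log₁₀(64.83/39.633)
    = 0.29895 × 0.21372 = 0.06389 m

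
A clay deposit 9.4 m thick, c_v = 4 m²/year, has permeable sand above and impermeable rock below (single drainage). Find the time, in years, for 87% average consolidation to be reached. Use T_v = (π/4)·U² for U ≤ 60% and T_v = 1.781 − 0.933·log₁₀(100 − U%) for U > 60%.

t ≈ 16.4 years

Drainage path length: H_d = H = 9.4 m (single drainage).
U > 60%: T_v = 1.781 − 0.933·log₁₀(100 − 87) = 0.74169.
t = T_v·H_d²/c_v = 0.74169×9.4²/4 = 16.38 years.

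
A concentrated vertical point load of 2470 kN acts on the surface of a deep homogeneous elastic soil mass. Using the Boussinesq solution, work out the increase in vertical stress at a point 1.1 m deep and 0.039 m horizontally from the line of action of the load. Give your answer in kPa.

Boussinesq vertical stress below a point load on an elastic half-space:
Δσ_z = 3P/(2πz²) · [1 + (r/z)²]^(−5/2)
r/z = 0.039/1.1 = 0.035455; [1+(r/z)²]^(−5/2) = 0.99686.
Δσ_z = 3×2470/(2π×1.1²) × 0.99686 = 974.66 × 0.99686 = 971.6 kPa

Δσ_z ≈ 972 kPa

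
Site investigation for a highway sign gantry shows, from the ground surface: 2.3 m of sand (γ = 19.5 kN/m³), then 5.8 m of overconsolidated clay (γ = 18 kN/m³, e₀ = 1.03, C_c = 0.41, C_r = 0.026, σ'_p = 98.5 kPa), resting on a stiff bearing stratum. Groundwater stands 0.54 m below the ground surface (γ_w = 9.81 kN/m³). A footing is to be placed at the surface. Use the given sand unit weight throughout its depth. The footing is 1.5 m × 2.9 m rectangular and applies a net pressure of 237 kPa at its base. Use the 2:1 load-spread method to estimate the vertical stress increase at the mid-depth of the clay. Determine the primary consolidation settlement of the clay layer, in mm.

S_c ≈ 10.2 mm

Mid-depth of clay below the ground surface: z = 2.3 + 5.8/2 = 5.2 m.
Total vertical stress at mid-clay: σ_v = 19.5×2.3 + 18×2.9 = 97.05 kPa.
Pore pressure: u = 9.81×(5.2 − 0.54) = 45.715 kPa.
Initial effective stress: σ'_0 = σ_v − u = 97.05 − 45.715 = 51.335 kPa.
Stress increase at mid-clay by the 2:1 spreading method:
Δσ = qBL/((B+z)(L+z)) = 237×1.5×2.9/((1.5+5.2)(2.9+5.2)) = 18.997 kPa
Final effective stress: σ'_f = 51.335 + 18.997 = 70.332 kPa.
σ'_f = 70.332 ≤ σ'_p = 98.5 kPa, so the clay remains overconsolidated and only the recompression index applies:
S_c = C_r·H/(1+e₀)·log₁₀(σ'_f/σ'_0) = 0.026×5.8/2.03×log₁₀(70.332/51.335)
    = 0.074285 × 0.13674 = 0.01016 m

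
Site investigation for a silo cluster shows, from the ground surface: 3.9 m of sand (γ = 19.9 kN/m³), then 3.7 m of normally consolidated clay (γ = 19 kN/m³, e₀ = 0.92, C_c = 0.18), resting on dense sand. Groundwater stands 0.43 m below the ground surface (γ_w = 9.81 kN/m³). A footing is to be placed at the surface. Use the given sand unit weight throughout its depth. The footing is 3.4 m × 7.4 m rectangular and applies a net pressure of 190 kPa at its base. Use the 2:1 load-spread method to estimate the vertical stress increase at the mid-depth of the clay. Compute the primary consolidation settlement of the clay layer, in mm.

Mid-depth of clay below the ground surface: z = 3.9 + 3.7/2 = 5.75 m.
Total vertical stress at mid-clay: σ_v = 19.9×3.9 + 19×1.85 = 112.76 kPa.
Pore pressure: u = 9.81×(5.75 − 0.43) = 52.189 kPa.
Initial effective stress: σ'_0 = σ_v − u = 112.76 − 52.189 = 60.571 kPa.
Stress increase at mid-clay by the 2:1 spreading method:
Δσ = qBL/((B+z)(L+z)) = 190×3.4×7.4/((3.4+5.75)(7.4+5.75)) = 39.73 kPa
Final effective stress: σ'_f = σ'_0 + Δσ = 60.571 + 39.73 = 100.3 kPa.
Normally consolidated clay, so the full stress increment lies on the virgin compression line:
S_c = C_c·H/(1+e₀)·log₁₀(σ'_f/σ'_0) = 0.18×3.7/(1+0.92)×log₁₀(100.3/60.571)
    = 0.34688 × 0.21904 = 0.07598 m

S_c ≈ 76 mm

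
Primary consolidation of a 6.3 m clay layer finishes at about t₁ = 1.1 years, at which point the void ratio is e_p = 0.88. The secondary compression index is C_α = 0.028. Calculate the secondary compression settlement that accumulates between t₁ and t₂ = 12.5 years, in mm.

S_s ≈ 99 mm

Secondary compression: S_s = C_α·H/(1+e_p)·log₁₀(t₂/t₁)
S_s = 0.028×6.3/(1+0.88)×log₁₀(12.5/1.1)
    = 0.09383 × 1.056 = 0.09904 m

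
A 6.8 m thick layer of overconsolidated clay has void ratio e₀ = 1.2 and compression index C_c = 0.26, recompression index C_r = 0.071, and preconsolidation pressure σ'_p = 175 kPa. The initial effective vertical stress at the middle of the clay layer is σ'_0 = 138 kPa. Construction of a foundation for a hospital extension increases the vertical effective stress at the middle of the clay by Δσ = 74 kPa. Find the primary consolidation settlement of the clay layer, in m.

S_c ≈ 0.0896 m

Final effective stress: σ'_f = 138 + 74 = 212 kPa.
σ'_f = 212 > σ'_p = 175 kPa, so the stress path crosses the preconsolidation pressure — recompression up to σ'_p, then virgin compression beyond:
S_c = H/(1+e₀)·[C_r·log₁₀(σ'_p/σ'_0) + C_c·log₁₀(σ'_f/σ'_p)]
    = 6.8/2.2 × [0.071×log₁₀(175/138) + 0.26×log₁₀(212/175)]
    = 3.0909 × [0.0073243 + 0.021657] = 0.08958 m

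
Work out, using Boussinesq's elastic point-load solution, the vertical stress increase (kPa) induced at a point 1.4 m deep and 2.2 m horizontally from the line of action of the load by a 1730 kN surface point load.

Boussinesq vertical stress below a point load on an elastic half-space:
Δσ_z = 3P/(2πz²) · [1 + (r/z)²]^(−5/2)
r/z = 2.2/1.4 = 1.5714; [1+(r/z)²]^(−5/2) = 0.044603.
Δσ_z = 3×1730/(2π×1.4²) × 0.044603 = 421.44 × 0.044603 = 18.8 kPa

Δσ_z ≈ 18.8 kPa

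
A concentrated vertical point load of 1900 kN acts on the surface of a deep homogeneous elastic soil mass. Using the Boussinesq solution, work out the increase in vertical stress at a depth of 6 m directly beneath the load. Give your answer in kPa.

Δσ_z ≈ 25.2 kPa

Boussinesq vertical stress below a point load on an elastic half-space:
Δσ_z = 3P/(2πz²) · [1 + (r/z)²]^(−5/2)
r/z = 0/6 = 0; [1+(r/z)²]^(−5/2) = 1.
Δσ_z = 3×1900/(2π×6²) × 1 = 25.2 × 1 = 25.2 kPa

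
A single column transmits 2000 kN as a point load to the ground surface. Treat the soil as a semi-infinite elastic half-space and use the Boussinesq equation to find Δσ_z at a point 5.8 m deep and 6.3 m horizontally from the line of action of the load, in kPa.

Δσ_z ≈ 4.05 kPa

Boussinesq vertical stress below a point load on an elastic half-space:
Δσ_z = 3P/(2πz²) · [1 + (r/z)²]^(−5/2)
r/z = 6.3/5.8 = 1.0862; [1+(r/z)²]^(−5/2) = 0.14254.
Δσ_z = 3×2000/(2π×5.8²) × 0.14254 = 28.387 × 0.14254 = 4.046 kPa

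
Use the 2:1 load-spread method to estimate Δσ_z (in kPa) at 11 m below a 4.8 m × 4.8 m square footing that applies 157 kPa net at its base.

Δσ_z ≈ 14.5 kPa

By the 2:1 method the load spreads at 1 horizontal : 2 vertical, so at depth z the loaded area has grown by z in each plan dimension:
Δσ = qBL/((B+z)(L+z)) = 157×4.8×4.8/((4.8+11)(4.8+11)) = 14.49 kPa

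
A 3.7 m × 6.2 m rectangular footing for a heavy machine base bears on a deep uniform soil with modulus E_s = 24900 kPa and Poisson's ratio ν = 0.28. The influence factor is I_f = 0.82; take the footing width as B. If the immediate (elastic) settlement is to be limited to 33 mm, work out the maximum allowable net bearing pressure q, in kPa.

q ≈ 294 kPa

S_e = q·B·(1−ν²)/E_s · I_f  ⇒  q = S_e·E_s / (B·(1−ν²)·I_f).
q = 0.033 × 24900 / (3.7 × 0.9216 × 0.82) = 293.9 kPa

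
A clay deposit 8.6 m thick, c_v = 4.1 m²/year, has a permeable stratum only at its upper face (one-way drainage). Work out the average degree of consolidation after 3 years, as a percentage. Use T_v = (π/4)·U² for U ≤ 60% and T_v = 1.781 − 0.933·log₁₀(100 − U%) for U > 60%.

U ≈ 46 %

Drainage path length: H_d = H = 8.6 m (single drainage).
T_v = c_v·t/H_d² = 4.1×3/8.6² = 0.16631.
T_v = 0.16631 corresponds to the U ≤ 60% branch:
U = √(4T_v/π) = 0.4602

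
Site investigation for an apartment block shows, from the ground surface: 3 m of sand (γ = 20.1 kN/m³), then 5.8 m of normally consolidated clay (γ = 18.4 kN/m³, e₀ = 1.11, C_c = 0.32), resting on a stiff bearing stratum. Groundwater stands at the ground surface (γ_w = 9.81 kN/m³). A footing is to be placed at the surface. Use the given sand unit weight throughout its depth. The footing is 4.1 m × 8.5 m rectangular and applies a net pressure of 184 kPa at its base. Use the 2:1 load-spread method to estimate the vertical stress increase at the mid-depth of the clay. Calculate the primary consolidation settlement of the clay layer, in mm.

Mid-depth of clay below the ground surface: z = 3 + 5.8/2 = 5.9 m.
Total vertical stress at mid-clay: σ_v = 20.1×3 + 18.4×2.9 = 113.66 kPa.
Pore pressure: u = 9.81×(5.9 − 0) = 57.879 kPa.
Initial effective stress: σ'_0 = σ_v − u = 113.66 − 57.879 = 55.781 kPa.
Stress increase at mid-clay by the 2:1 spreading method:
Δσ = qBL/((B+z)(L+z)) = 184×4.1×8.5/((4.1+5.9)(8.5+5.9)) = 44.531 kPa
Final effective stress: σ'_f = σ'_0 + Δσ = 55.781 + 44.531 = 100.31 kPa.
Normally consolidated clay, so the full stress increment lies on the virgin compression line:
S_c = C_c·H/(1+e₀)·log₁₀(σ'_f/σ'_0) = 0.32×5.8/(1+1.11)×log₁₀(100.31/55.781)
    = 0.87962 × 0.25486 = 0.2242 m

S_c ≈ 224 mm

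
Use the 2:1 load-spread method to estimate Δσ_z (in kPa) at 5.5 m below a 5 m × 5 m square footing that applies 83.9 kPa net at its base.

Δσ_z ≈ 19 kPa

By the 2:1 method the load spreads at 1 horizontal : 2 vertical, so at depth z the loaded area has grown by z in each plan dimension:
Δσ = qBL/((B+z)(L+z)) = 83.9×5×5/((5+5.5)(5+5.5)) = 19.025 kPa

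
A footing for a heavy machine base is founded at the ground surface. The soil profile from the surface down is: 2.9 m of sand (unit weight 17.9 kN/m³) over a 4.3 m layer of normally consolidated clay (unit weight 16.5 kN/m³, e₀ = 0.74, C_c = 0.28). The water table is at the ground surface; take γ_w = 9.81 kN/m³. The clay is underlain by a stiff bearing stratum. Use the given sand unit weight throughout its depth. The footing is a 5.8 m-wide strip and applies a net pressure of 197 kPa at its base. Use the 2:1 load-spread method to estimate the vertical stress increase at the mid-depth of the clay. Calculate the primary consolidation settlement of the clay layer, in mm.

Mid-depth of clay below the ground surface: z = 2.9 + 4.3/2 = 5.05 m.
Total vertical stress at mid-clay: σ_v = 17.9×2.9 + 16.5×2.15 = 87.385 kPa.
Pore pressure: u = 9.81×(5.05 − 0) = 49.541 kPa.
Initial effective stress: σ'_0 = σ_v − u = 87.385 − 49.541 = 37.844 kPa.
Stress increase at mid-clay by the 2:1 spreading method:
Δσ = qB/(B+z) = 197×5.8/(5.8+5.05) = 105.31 kPa
Final effective stress: σ'_f = σ'_0 + Δσ = 37.844 + 105.31 = 143.15 kPa.
Normally consolidated clay, so the full stress increment lies on the virgin compression line:
S_c = C_c·H/(1+e₀)·log₁₀(σ'_f/σ'_0) = 0.28×4.3/(1+0.74)×log₁₀(143.15/37.844)
    = 0.69195 × 0.57779 = 0.3998 m

S_c ≈ 400 mm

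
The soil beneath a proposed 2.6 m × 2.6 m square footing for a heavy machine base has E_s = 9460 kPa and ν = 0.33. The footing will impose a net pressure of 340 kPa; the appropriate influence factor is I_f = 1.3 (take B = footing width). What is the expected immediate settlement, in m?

Immediate (elastic) settlement: S_e = q·B·(1−ν²)/E_s · I_f.
S_e = 340 × 2.6 × (1 − 0.33²) / 9460 × 1.3
    = 340 × 2.6 × 0.8911 / 9460 × 1.3
    = 0.1083 m

S_e ≈ 0.108 m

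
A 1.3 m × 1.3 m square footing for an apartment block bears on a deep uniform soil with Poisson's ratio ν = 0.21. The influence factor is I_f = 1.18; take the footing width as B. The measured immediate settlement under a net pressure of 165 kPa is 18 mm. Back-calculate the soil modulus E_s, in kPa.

S_e = q·B·(1−ν²)/E_s · I_f  ⇒  E_s = q·B·(1−ν²)·I_f / S_e.
E_s = 165 × 1.3 × 0.9559 × 1.18 / 0.018 = 13440 kPa

E_s ≈ 13400 kPa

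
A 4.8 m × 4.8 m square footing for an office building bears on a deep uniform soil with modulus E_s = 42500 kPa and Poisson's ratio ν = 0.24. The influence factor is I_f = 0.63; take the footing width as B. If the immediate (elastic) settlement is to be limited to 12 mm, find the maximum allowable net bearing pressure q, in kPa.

S_e = q·B·(1−ν²)/E_s · I_f  ⇒  q = S_e·E_s / (B·(1−ν²)·I_f).
q = 0.012 × 42500 / (4.8 × 0.9424 × 0.63) = 179 kPa

q ≈ 179 kPa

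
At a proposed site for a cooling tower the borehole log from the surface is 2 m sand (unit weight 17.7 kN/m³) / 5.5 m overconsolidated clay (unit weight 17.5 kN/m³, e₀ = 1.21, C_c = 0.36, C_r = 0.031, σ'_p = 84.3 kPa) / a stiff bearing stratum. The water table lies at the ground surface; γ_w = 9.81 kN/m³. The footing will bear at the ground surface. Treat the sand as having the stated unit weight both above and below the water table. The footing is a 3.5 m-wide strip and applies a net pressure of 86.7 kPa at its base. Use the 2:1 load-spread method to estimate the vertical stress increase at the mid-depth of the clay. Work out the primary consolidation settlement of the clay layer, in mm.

Mid-depth of clay below the ground surface: z = 2 + 5.5/2 = 4.75 m.
Total vertical stress at mid-clay: σ_v = 17.7×2 + 17.5×2.75 = 83.525 kPa.
Pore pressure: u = 9.81×(4.75 − 0) = 46.598 kPa.
Initial effective stress: σ'_0 = σ_v − u = 83.525 − 46.598 = 36.927 kPa.
Stress increase at mid-clay by the 2:1 spreading method:
Δσ = qB/(B+z) = 86.7×3.5/(3.5+4.75) = 36.782 kPa
Final effective stress: σ'_f = 36.927 + 36.782 = 73.709 kPa.
σ'_f = 73.709 ≤ σ'_p = 84.3 kPa, so the clay remains overconsolidated and only the recompression index applies:
S_c = C_r·H/(1+e₀)·log₁₀(σ'_f/σ'_0) = 0.031×5.5/2.21×log₁₀(73.709/36.927)
    = 0.07715 × 0.30018 = 0.02316 m

S_c ≈ 23.2 mm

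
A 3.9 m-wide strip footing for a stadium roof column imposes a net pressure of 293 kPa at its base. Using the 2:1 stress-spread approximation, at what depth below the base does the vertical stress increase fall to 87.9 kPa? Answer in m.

2:1 spreading — at depth z the loaded area has grown by z in each plan dimension:
qB/(B+z) = Δσ_z ⇒ z = qB/Δσ_z − B = 293×3.9/87.9 − 3.9 = 9.1 m

z ≈ 9.1 m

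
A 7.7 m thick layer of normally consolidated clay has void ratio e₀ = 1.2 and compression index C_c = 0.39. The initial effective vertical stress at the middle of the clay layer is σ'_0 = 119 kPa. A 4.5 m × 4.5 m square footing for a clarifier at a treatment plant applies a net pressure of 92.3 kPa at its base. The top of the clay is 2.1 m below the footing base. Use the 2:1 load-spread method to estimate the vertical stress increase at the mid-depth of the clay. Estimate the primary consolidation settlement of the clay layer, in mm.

Mid-depth of clay below the footing base: z = 2.1 + 7.7/2 = 5.95 m.
Stress increase at mid-clay by the 2:1 spreading method:
Δσ = qBL/((B+z)(L+z)) = 92.3×4.5×4.5/((4.5+5.95)(4.5+5.95)) = 17.116 kPa
Final effective stress: σ'_f = σ'_0 + Δσ = 119 + 17.116 = 136.12 kPa.
Normally consolidated clay, so the full stress increment lies on the virgin compression line:
S_c = C_c·H/(1+e₀)·log₁₀(σ'_f/σ'_0) = 0.39×7.7/(1+1.2)×log₁₀(136.12/119)
    = 1.365 × 0.058375 = 0.07968 m

S_c ≈ 79.7 mm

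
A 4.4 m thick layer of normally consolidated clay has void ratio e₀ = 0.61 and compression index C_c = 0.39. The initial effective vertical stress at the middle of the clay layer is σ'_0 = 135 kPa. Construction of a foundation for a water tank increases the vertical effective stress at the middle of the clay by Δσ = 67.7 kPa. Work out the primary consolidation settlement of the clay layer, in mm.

S_c ≈ 188 mm

Final effective stress: σ'_f = σ'_0 + Δσ = 135 + 67.7 = 202.7 kPa.
Normally consolidated clay, so the full stress increment lies on the virgin compression line:
S_c = C_c·H/(1+e₀)·log₁₀(σ'_f/σ'_0) = 0.39×4.4/(1+0.61)×log₁₀(202.7/135)
    = 1.0658 × 0.17652 = 0.1881 m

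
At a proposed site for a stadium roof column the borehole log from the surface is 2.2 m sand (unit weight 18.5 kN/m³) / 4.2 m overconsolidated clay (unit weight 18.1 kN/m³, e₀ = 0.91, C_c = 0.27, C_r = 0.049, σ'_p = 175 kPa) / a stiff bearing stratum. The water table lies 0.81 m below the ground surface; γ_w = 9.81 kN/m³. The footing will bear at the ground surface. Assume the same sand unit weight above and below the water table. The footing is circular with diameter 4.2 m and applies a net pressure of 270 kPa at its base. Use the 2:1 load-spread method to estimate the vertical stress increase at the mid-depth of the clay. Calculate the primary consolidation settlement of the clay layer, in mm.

Mid-depth of clay below the ground surface: z = 2.2 + 4.2/2 = 4.3 m.
Total vertical stress at mid-clay: σ_v = 18.5×2.2 + 18.1×2.1 = 78.71 kPa.
Pore pressure: u = 9.81×(4.3 − 0.81) = 34.237 kPa.
Initial effective stress: σ'_0 = σ_v − u = 78.71 − 34.237 = 44.473 kPa.
Stress increase at mid-clay by the 2:1 spreading method:
Δσ ≈ qD²/(D+z)² = 270×4.2²/(4.2+4.3)² = 65.921 kPa
Final effective stress: σ'_f = 44.473 + 65.921 = 110.39 kPa.
σ'_f = 110.39 ≤ σ'_p = 175 kPa, so the clay remains overconsolidated and only the recompression index applies:
S_c = C_r·H/(1+e₀)·log₁₀(σ'_f/σ'_0) = 0.049×4.2/1.91×log₁₀(110.39/44.473)
    = 0.10775 × 0.39483 = 0.04254 m

S_c ≈ 42.5 mm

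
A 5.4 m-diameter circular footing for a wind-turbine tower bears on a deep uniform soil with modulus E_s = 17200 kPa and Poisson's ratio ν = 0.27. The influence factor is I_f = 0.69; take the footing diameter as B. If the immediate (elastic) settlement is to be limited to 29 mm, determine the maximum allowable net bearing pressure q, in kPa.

S_e = q·B·(1−ν²)/E_s · I_f  ⇒  q = S_e·E_s / (B·(1−ν²)·I_f).
q = 0.029 × 17200 / (5.4 × 0.9271 × 0.69) = 144.4 kPa

q ≈ 144 kPa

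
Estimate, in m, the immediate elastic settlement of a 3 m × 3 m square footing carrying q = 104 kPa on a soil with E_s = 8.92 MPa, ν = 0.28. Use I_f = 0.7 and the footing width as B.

S_e ≈ 0.0226 m

Immediate (elastic) settlement: S_e = q·B·(1−ν²)/E_s · I_f.
E_s = 8.92 MPa = 8920 kPa.
S_e = 104 × 3 × (1 − 0.28²) / 8920 × 0.7
    = 104 × 3 × 0.9216 / 8920 × 0.7
    = 0.02256 m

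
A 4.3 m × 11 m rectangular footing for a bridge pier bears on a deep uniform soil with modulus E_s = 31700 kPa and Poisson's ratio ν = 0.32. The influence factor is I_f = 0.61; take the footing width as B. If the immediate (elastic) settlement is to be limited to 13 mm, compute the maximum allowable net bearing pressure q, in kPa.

S_e = q·B·(1−ν²)/E_s · I_f  ⇒  q = S_e·E_s / (B·(1−ν²)·I_f).
q = 0.013 × 31700 / (4.3 × 0.8976 × 0.61) = 175 kPa

q ≈ 175 kPa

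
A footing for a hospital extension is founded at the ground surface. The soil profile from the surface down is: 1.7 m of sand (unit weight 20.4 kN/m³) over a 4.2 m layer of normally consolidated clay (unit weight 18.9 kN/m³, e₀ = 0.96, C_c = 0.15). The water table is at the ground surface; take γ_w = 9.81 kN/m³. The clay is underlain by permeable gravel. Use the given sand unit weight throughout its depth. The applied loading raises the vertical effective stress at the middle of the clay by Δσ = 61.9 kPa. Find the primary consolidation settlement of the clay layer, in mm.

Mid-depth of clay below the ground surface: z = 1.7 + 4.2/2 = 3.8 m.
Total vertical stress at mid-clay: σ_v = 20.4×1.7 + 18.9×2.1 = 74.37 kPa.
Pore pressure: u = 9.81×(3.8 − 0) = 37.278 kPa.
Initial effective stress: σ'_0 = σ_v − u = 74.37 − 37.278 = 37.092 kPa.
Final effective stress: σ'_f = σ'_0 + Δσ = 37.092 + 61.9 = 98.992 kPa.
Normally consolidated clay, so the full stress increment lies on the virgin compression line:
S_c = C_c·H/(1+e₀)·log₁₀(σ'_f/σ'_0) = 0.15×4.2/(1+0.96)×log₁₀(98.992/37.092)
    = 0.32143 × 0.42632 = 0.137 m

S_c ≈ 137 mm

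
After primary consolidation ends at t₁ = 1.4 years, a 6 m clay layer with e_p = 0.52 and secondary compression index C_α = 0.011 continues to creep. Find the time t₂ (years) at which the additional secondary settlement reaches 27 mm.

S_s = C_α·H/(1+e_p)·log₁₀(t₂/t₁) ⇒ log₁₀(t₂/t₁) = S_s·(1+e_p)/(C_α·H).
log₁₀(t₂/t₁) = 0.027 × (1+0.52) / (0.011×6) = 0.6218
t₂ = t₁ × 10^0.6218 = 1.4 × 4.186 = 5.861 years

t₂ ≈ 5.86 years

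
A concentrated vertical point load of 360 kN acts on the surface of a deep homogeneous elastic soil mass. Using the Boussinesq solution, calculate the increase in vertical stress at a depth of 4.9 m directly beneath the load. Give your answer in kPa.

Δσ_z ≈ 7.16 kPa

Boussinesq vertical stress below a point load on an elastic half-space:
Δσ_z = 3P/(2πz²) · [1 + (r/z)²]^(−5/2)
r/z = 0/4.9 = 0; [1+(r/z)²]^(−5/2) = 1.
Δσ_z = 3×360/(2π×4.9²) × 1 = 7.159 × 1 = 7.159 kPa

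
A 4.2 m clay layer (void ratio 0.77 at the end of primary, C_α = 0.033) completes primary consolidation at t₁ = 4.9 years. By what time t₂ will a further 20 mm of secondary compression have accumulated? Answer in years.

S_s = C_α·H/(1+e_p)·log₁₀(t₂/t₁) ⇒ log₁₀(t₂/t₁) = S_s·(1+e_p)/(C_α·H).
log₁₀(t₂/t₁) = 0.02 × (1+0.77) / (0.033×4.2) = 0.2554
t₂ = t₁ × 10^0.2554 = 4.9 × 1.801 = 8.823 years

t₂ ≈ 8.82 years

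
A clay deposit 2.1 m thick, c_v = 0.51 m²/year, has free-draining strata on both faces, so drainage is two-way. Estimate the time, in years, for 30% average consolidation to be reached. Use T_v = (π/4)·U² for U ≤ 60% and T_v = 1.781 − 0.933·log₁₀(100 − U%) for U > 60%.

Drainage path length: H_d = H/2 = 1.05 m (double drainage).
U ≤ 60%: T_v = (π/4)·U² = (π/4)×0.3² = 0.070686.
t = T_v·H_d²/c_v = 0.070686×1.05²/0.51 = 0.1528 years.

t ≈ 0.153 years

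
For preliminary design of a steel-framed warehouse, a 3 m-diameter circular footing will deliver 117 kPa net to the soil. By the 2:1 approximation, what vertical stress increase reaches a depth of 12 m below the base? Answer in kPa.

Δσ_z ≈ 4.68 kPa

By the 2:1 method the load spreads at 1 horizontal : 2 vertical, so at depth z the loaded area has grown by z in each plan dimension:
Δσ ≈ qD²/(D+z)² = 117×3²/(3+12)² = 4.68 kPa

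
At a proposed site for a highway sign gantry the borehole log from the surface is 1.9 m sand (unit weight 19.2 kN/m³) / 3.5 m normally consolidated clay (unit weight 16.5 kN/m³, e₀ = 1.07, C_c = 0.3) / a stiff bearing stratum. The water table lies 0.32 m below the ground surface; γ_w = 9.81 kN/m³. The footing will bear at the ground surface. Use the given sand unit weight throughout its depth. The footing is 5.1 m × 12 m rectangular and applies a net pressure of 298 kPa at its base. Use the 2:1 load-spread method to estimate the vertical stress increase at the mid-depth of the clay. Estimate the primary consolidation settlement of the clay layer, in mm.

S_c ≈ 358 mm

Mid-depth of clay below the ground surface: z = 1.9 + 3.5/2 = 3.65 m.
Total vertical stress at mid-clay: σ_v = 19.2×1.9 + 16.5×1.75 = 65.355 kPa.
Pore pressure: u = 9.81×(3.65 − 0.32) = 32.667 kPa.
Initial effective stress: σ'_0 = σ_v − u = 65.355 − 32.667 = 32.688 kPa.
Stress increase at mid-clay by the 2:1 spreading method:
Δσ = qBL/((B+z)(L+z)) = 298×5.1×12/((5.1+3.65)(12+3.65)) = 133.18 kPa
Final effective stress: σ'_f = σ'_0 + Δσ = 32.688 + 133.18 = 165.87 kPa.
Normally consolidated clay, so the full stress increment lies on the virgin compression line:
S_c = C_c·H/(1+e₀)·log₁₀(σ'_f/σ'_0) = 0.3×3.5/(1+1.07)×log₁₀(165.87/32.688)
    = 0.50725 × 0.70538 = 0.3578 m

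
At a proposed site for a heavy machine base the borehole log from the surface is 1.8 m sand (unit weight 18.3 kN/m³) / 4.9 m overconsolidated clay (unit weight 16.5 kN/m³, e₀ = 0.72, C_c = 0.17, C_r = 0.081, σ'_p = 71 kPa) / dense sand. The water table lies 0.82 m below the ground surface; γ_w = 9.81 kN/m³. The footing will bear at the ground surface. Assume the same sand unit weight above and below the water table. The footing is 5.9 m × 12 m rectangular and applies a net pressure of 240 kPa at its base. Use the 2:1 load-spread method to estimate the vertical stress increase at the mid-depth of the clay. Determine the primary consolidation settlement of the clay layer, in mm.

Mid-depth of clay below the ground surface: z = 1.8 + 4.9/2 = 4.25 m.
Total vertical stress at mid-clay: σ_v = 18.3×1.8 + 16.5×2.45 = 73.365 kPa.
Pore pressure: u = 9.81×(4.25 − 0.82) = 33.648 kPa.
Initial effective stress: σ'_0 = σ_v − u = 73.365 − 33.648 = 39.717 kPa.
Stress increase at mid-clay by the 2:1 spreading method:
Δσ = qBL/((B+z)(L+z)) = 240×5.9×12/((5.9+4.25)(12+4.25)) = 103.02 kPa
Final effective stress: σ'_f = 39.717 + 103.02 = 142.74 kPa.
σ'_f = 142.74 > σ'_p = 71 kPa, so the stress path crosses the preconsolidation pressure — recompression up to σ'_p, then virgin compression beyond:
S_c = H/(1+e₀)·[C_r·log₁₀(σ'_p/σ'_0) + C_c·log₁₀(σ'_f/σ'_p)]
    = 4.9/1.72 × [0.081×log₁₀(71/39.717) + 0.17×log₁₀(142.74/71)]
    = 2.8488 × [0.020435 + 0.051559] = 0.2051 m

S_c ≈ 205 mm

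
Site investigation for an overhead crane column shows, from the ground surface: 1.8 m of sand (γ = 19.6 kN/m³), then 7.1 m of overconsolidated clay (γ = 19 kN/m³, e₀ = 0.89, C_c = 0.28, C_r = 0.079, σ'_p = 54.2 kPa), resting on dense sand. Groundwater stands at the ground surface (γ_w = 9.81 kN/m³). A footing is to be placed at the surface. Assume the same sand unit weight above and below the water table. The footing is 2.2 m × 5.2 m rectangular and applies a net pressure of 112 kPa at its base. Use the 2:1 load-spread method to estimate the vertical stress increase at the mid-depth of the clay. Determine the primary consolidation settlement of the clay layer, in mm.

Mid-depth of clay below the ground surface: z = 1.8 + 7.1/2 = 5.35 m.
Total vertical stress at mid-clay: σ_v = 19.6×1.8 + 19×3.55 = 102.73 kPa.
Pore pressure: u = 9.81×(5.35 − 0) = 52.483 kPa.
Initial effective stress: σ'_0 = σ_v − u = 102.73 − 52.483 = 50.247 kPa.
Stress increase at mid-clay by the 2:1 spreading method:
Δσ = qBL/((B+z)(L+z)) = 112×2.2×5.2/((2.2+5.35)(5.2+5.35)) = 16.086 kPa
Final effective stress: σ'_f = 50.247 + 16.086 = 66.333 kPa.
σ'_f = 66.333 > σ'_p = 54.2 kPa, so the stress path crosses the preconsolidation pressure — recompression up to σ'_p, then virgin compression beyond:
S_c = H/(1+e₀)·[C_r·log₁₀(σ'_p/σ'_0) + C_c·log₁₀(σ'_f/σ'_p)]
    = 7.1/1.89 × [0.079×log₁₀(54.2/50.247) + 0.28×log₁₀(66.333/54.2)]
    = 3.7566 × [0.0025982 + 0.024564] = 0.102 m

S_c ≈ 102 mm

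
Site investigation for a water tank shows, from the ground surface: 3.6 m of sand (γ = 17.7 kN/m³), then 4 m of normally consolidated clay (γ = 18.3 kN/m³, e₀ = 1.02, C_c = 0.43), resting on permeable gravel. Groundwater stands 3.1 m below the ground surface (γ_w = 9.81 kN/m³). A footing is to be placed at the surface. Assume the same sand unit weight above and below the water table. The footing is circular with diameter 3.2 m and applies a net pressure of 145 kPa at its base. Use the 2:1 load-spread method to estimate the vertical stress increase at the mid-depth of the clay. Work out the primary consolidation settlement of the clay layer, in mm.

S_c ≈ 83.4 mm

Mid-depth of clay below the ground surface: z = 3.6 + 4/2 = 5.6 m.
Total vertical stress at mid-clay: σ_v = 17.7×3.6 + 18.3×2 = 100.32 kPa.
Pore pressure: u = 9.81×(5.6 − 3.1) = 24.525 kPa.
Initial effective stress: σ'_0 = σ_v − u = 100.32 − 24.525 = 75.795 kPa.
Stress increase at mid-clay by the 2:1 spreading method:
Δσ ≈ qD²/(D+z)² = 145×3.2²/(3.2+5.6)² = 19.174 kPa
Final effective stress: σ'_f = σ'_0 + Δσ = 75.795 + 19.174 = 94.969 kPa.
Normally consolidated clay, so the full stress increment lies on the virgin compression line:
S_c = C_c·H/(1+e₀)·log₁₀(σ'_f/σ'_0) = 0.43×4/(1+1.02)×log₁₀(94.969/75.795)
    = 0.85149 × 0.097941 = 0.0834 m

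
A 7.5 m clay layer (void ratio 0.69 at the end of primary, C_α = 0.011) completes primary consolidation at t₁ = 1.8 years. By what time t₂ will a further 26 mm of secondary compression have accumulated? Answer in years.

t₂ ≈ 6.14 years

S_s = C_α·H/(1+e_p)·log₁₀(t₂/t₁) ⇒ log₁₀(t₂/t₁) = S_s·(1+e_p)/(C_α·H).
log₁₀(t₂/t₁) = 0.026 × (1+0.69) / (0.011×7.5) = 0.5326
t₂ = t₁ × 10^0.5326 = 1.8 × 3.409 = 6.136 years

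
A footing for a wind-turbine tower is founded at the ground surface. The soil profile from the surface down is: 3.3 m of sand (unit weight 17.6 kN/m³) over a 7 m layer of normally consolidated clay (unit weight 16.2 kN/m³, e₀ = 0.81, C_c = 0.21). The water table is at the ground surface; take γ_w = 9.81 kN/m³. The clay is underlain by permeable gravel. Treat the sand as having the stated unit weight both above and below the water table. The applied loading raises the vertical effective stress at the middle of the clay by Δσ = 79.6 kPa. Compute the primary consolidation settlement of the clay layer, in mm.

Mid-depth of clay below the ground surface: z = 3.3 + 7/2 = 6.8 m.
Total vertical stress at mid-clay: σ_v = 17.6×3.3 + 16.2×3.5 = 114.78 kPa.
Pore pressure: u = 9.81×(6.8 − 0) = 66.708 kPa.
Initial effective stress: σ'_0 = σ_v − u = 114.78 − 66.708 = 48.072 kPa.
Final effective stress: σ'_f = σ'_0 + Δσ = 48.072 + 79.6 = 127.67 kPa.
Normally consolidated clay, so the full stress increment lies on the virgin compression line:
S_c = C_c·H/(1+e₀)·log₁₀(σ'_f/σ'_0) = 0.21×7/(1+0.81)×log₁₀(127.67/48.072)
    = 0.81215 × 0.4242 = 0.3445 m

S_c ≈ 345 mm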